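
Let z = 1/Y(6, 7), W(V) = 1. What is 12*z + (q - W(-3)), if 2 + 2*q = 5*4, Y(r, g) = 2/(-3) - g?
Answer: 148/23 ≈ 6.4348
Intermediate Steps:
Y(r, g) = -⅔ - g (Y(r, g) = 2*(-⅓) - g = -⅔ - g)
z = -3/23 (z = 1/(-⅔ - 1*7) = 1/(-⅔ - 7) = 1/(-23/3) = -3/23 ≈ -0.13043)
q = 9 (q = -1 + (5*4)/2 = -1 + (½)*20 = -1 + 10 = 9)
12*z + (q - W(-3)) = 12*(-3/23) + (9 - 1*1) = -36/23 + (9 - 1) = -36/23 + 8 = 148/23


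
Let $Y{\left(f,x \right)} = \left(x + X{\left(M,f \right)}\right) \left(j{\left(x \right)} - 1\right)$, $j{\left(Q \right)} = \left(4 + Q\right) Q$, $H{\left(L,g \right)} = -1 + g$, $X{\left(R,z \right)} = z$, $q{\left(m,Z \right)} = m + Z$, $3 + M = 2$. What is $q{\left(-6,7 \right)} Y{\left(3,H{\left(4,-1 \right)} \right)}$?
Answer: $-5$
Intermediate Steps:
$M = -1$ ($M = -3 + 2 = -1$)
$q{\left(m,Z \right)} = Z + m$
$j{\left(Q \right)} = Q \left(4 + Q\right)$
$Y{\left(f,x \right)} = \left(-1 + x \left(4 + x\right)\right) \left(f + x\right)$ ($Y{\left(f,x \right)} = \left(x + f\right) \left(x \left(4 + x\right) - 1\right) = \left(f + x\right) \left(-1 + x \left(4 + x\right)\right) = \left(-1 + x \left(4 + x\right)\right) \left(f + x\right)$)
$q{\left(-6,7 \right)} Y{\left(3,H{\left(4,-1 \right)} \right)} = \left(7 - 6\right) \left(\left(-1\right) 3 - \left(-1 - 1\right) + \left(-1 - 1\right)^{2} \left(4 - 2\right) + 3 \left(-1 - 1\right) \left(4 - 2\right)\right) = 1 \left(-3 - -2 + \left(-2\right)^{2} \left(4 - 2\right) + 3 \left(-2\right) \left(4 - 2\right)\right) = 1 \left(-3 + 2 + 4 \cdot 2 + 3 \left(-2\right) 2\right) = 1 \left(-3 + 2 + 8 - 12\right) = 1 \left(-5\right) = -5$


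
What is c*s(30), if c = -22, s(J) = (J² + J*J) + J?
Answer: -40260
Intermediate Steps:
s(J) = J + 2*J² (s(J) = (J² + J²) + J = 2*J² + J = J + 2*J²)
c*s(30) = -660*(1 + 2*30) = -660*(1 + 60) = -660*61 = -22*1830 = -40260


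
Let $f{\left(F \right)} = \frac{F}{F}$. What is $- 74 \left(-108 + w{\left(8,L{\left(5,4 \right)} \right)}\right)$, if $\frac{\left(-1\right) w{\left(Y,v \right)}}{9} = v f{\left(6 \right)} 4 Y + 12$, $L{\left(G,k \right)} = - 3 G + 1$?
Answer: $-282384$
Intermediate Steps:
$f{\left(F \right)} = 1$
$L{\left(G,k \right)} = 1 - 3 G$
$w{\left(Y,v \right)} = -108 - 36 Y v$ ($w{\left(Y,v \right)} = - 9 \left(v 1 \cdot 4 Y + 12\right) = - 9 \left(v 4 Y + 12\right) = - 9 \left(4 v Y + 12\right) = - 9 \left(4 Y v + 12\right) = - 9 \left(12 + 4 Y v\right) = -108 - 36 Y v$)
$- 74 \left(-108 + w{\left(8,L{\left(5,4 \right)} \right)}\right) = - 74 \left(-108 - \left(108 + 288 \left(1 - 15\right)\right)\right) = - 74 \left(-108 - \left(108 + 288 \left(-14\right)\right)\right) = - 74 \left(-108 + \left(-108 + 4032\right)\right) = - 74 \left(-108 + 3924\right) = \left(-74\right) 3816 = -282384$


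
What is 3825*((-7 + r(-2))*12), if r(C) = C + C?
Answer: -504900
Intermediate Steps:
r(C) = 2*C
3825*((-7 + r(-2))*12) = 3825*((-7 + 2*(-2))*12) = 3825*((-7 - 4)*12) = 3825*(-11*12) = 3825*(-132) = -504900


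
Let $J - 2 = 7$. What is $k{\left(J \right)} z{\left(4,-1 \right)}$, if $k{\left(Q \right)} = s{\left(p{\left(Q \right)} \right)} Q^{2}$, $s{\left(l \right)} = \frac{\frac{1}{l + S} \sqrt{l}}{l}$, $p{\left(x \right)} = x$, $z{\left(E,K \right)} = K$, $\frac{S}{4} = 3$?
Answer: $- \frac{9}{7} \approx -1.2857$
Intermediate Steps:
$S = 12$ ($S = 4 \cdot 3 = 12$)
$J = 9$ ($J = 2 + 7 = 9$)
$s{\left(l \right)} = \frac{1}{\sqrt{l} \left(12 + l\right)}$ ($s{\left(l \right)} = \frac{\frac{1}{l + 12} \sqrt{l}}{l} = \frac{\frac{1}{12 + l} \sqrt{l}}{l} = \frac{\sqrt{l} \frac{1}{12 + l}}{l} = \frac{1}{\sqrt{l} \left(12 + l\right)}$)
$k{\left(Q \right)} = \frac{Q^{\frac{3}{2}}}{12 + Q}$ ($k{\left(Q \right)} = \frac{1}{\sqrt{Q} \left(12 + Q\right)} Q^{2} = \frac{Q^{\frac{3}{2}}}{12 + Q}$)
$k{\left(J \right)} z{\left(4,-1 \right)} = \frac{9^{\frac{3}{2}}}{12 + 9} \left(-1\right) = \frac{27}{21} \left(-1\right) = 27 \cdot \frac{1}{21} \left(-1\right) = \frac{9}{7} \left(-1\right) = - \frac{9}{7}$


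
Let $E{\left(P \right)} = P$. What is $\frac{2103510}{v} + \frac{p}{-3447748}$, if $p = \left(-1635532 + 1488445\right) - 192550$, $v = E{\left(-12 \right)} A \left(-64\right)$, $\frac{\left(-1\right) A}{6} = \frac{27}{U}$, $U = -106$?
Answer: $\frac{16016536045789}{8936562816} \approx 1792.2$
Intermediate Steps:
$A = \frac{81}{53}$ ($A = - 6 \frac{27}{-106} = - 6 \cdot 27 \left(- \frac{1}{106}\right) = \left(-6\right) \left(- \frac{27}{106}\right) = \frac{81}{53} \approx 1.5283$)
$v = \frac{62208}{53}$ ($v = \left(-12\right) \frac{81}{53} \left(-64\right) = \left(- \frac{972}{53}\right) \left(-64\right) = \frac{62208}{53} \approx 1173.7$)
$p = -339637$ ($p = -147087 - 192550 = -339637$)
$\frac{2103510}{v} + \frac{p}{-3447748} = \frac{2103510}{\frac{62208}{53}} - \frac{339637}{-3447748} = 2103510 \cdot \frac{53}{62208} - - \frac{339637}{3447748} = \frac{18581005}{10368} + \frac{339637}{3447748} = \frac{16016536045789}{8936562816}$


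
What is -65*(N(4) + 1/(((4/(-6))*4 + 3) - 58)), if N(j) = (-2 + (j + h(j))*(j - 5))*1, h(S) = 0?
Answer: 67665/173 ≈ 391.13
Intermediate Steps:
N(j) = -2 + j*(-5 + j) (N(j) = (-2 + (j + 0)*(j - 5))*1 = (-2 + j*(-5 + j))*1 = -2 + j*(-5 + j))
-65*(N(4) + 1/(((4/(-6))*4 + 3) - 58)) = -65*((-2 + 4**2 - 5*4) + 1/(((4/(-6))*4 + 3) - 58)) = -65*((-2 + 16 - 20) + 1/(((4*(-1/6))*4 + 3) - 58)) = -65*(-6 + 1/((-2/3*4 + 3) - 58)) = -65*(-6 + 1/((-8/3 + 3) - 58)) = -65*(-6 + 1/(1/3 - 58)) = -65*(-6 + 1/(-173/3)) = -65*(-6 - 3/173) = -65*(-1041/173) = 67665/173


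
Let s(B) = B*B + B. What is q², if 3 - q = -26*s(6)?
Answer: 1199025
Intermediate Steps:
s(B) = B + B² (s(B) = B² + B = B + B²)
q = 1095 (q = 3 - (-26)*6*(1 + 6) = 3 - (-26)*6*7 = 3 - (-26)*42 = 3 - 1*(-1092) = 3 + 1092 = 1095)
q² = 1095² = 1199025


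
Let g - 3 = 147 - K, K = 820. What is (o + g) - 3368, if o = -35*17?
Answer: -4633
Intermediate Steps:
g = -670 (g = 3 + (147 - 1*820) = 3 + (147 - 820) = 3 - 673 = -670)
o = -595
(o + g) - 3368 = (-595 - 670) - 3368 = -1265 - 3368 = -4633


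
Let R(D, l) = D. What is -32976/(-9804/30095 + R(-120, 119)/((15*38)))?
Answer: 1178490105/19166 ≈ 61489.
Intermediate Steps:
-32976/(-9804/30095 + R(-120, 119)/((15*38))) = -32976/(-9804/30095 - 120/(15*38)) = -32976/(-9804*1/30095 - 120/570) = -32976/(-9804/30095 - 120*1/570) = -32976/(-9804/30095 - 4/19) = -32976/(-306656/571805) = -32976*(-571805/306656) = 1178490105/19166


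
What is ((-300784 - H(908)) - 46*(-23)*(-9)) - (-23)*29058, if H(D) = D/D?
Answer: 358027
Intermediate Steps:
H(D) = 1
((-300784 - H(908)) - 46*(-23)*(-9)) - (-23)*29058 = ((-300784 - 1*1) - 46*(-23)*(-9)) - (-23)*29058 = ((-300784 - 1) + 1058*(-9)) - 1*(-668334) = (-300785 - 9522) + 668334 = -310307 + 668334 = 358027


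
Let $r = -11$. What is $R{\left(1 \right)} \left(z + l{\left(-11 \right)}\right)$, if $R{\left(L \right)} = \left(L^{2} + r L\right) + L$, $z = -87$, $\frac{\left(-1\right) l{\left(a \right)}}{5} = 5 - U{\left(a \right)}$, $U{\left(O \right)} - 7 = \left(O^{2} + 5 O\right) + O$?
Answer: $-1782$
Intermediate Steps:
$U{\left(O \right)} = 7 + O^{2} + 6 O$ ($U{\left(O \right)} = 7 + \left(\left(O^{2} + 5 O\right) + O\right) = 7 + \left(O^{2} + 6 O\right) = 7 + O^{2} + 6 O$)
$l{\left(a \right)} = 10 + 5 a^{2} + 30 a$ ($l{\left(a \right)} = - 5 \left(5 - \left(7 + a^{2} + 6 a\right)\right) = - 5 \left(-2 - a^{2} - 6 a\right) = 10 + 5 a^{2} + 30 a$)
$R{\left(L \right)} = L^{2} - 10 L$ ($R{\left(L \right)} = \left(L^{2} - 11 L\right) + L = L^{2} - 10 L$)
$R{\left(1 \right)} \left(z + l{\left(-11 \right)}\right) = 1 \left(-10 + 1\right) \left(-87 + \left(10 + 5 \left(-11\right)^{2} + 30 \left(-11\right)\right)\right) = 1 \left(-9\right) \left(-87 + \left(10 + 5 \cdot 121 - 330\right)\right) = - 9 \left(-87 + \left(10 + 605 - 330\right)\right) = - 9 \left(-87 + 285\right) = \left(-9\right) 198 = -1782$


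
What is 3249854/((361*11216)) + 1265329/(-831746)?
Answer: -605058422005/841929898024 ≈ -0.71866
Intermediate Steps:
3249854/((361*11216)) + 1265329/(-831746) = 3249854/4048976 + 1265329*(-1/831746) = 3249854*(1/4048976) - 1265329/831746 = 1624927/2024488 - 1265329/831746 = -605058422005/841929898024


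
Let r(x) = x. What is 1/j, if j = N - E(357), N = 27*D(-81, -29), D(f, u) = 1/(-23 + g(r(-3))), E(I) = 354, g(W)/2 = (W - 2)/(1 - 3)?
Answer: -2/711 ≈ -0.0028129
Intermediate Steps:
g(W) = 2 - W (g(W) = 2*((W - 2)/(1 - 3)) = 2*((-2 + W)/(-2)) = 2*((-2 + W)*(-1/2)) = 2*(1 - W/2) = 2 - W)
D(f, u) = -1/18 (D(f, u) = 1/(-23 + (2 - 1*(-3))) = 1/(-23 + (2 + 3)) = 1/(-23 + 5) = 1/(-18) = -1/18)
N = -3/2 (N = 27*(-1/18) = -3/2 ≈ -1.5000)
j = -711/2 (j = -3/2 - 1*354 = -3/2 - 354 = -711/2 ≈ -355.50)
1/j = 1/(-711/2) = -2/711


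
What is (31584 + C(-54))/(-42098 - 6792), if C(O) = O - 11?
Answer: -31519/48890 ≈ -0.64469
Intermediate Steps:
C(O) = -11 + O
(31584 + C(-54))/(-42098 - 6792) = (31584 + (-11 - 54))/(-42098 - 6792) = (31584 - 65)/(-48890) = 31519*(-1/48890) = -31519/48890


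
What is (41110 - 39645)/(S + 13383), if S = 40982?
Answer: 293/10873 ≈ 0.026947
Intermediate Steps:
(41110 - 39645)/(S + 13383) = (41110 - 39645)/(40982 + 13383) = 1465/54365 = 1465*(1/54365) = 293/10873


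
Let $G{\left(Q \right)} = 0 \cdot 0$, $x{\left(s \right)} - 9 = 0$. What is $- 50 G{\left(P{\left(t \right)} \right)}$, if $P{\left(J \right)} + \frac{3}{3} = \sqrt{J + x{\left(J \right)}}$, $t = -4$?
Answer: $0$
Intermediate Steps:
$x{\left(s \right)} = 9$ ($x{\left(s \right)} = 9 + 0 = 9$)
$P{\left(J \right)} = -1 + \sqrt{9 + J}$ ($P{\left(J \right)} = -1 + \sqrt{J + 9} = -1 + \sqrt{9 + J}$)
$G{\left(Q \right)} = 0$
$- 50 G{\left(P{\left(t \right)} \right)} = \left(-50\right) 0 = 0$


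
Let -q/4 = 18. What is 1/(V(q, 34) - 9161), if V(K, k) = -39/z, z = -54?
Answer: -18/164885 ≈ -0.00010917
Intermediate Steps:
q = -72 (q = -4*18 = -72)
V(K, k) = 13/18 (V(K, k) = -39/(-54) = -39*(-1/54) = 13/18)
1/(V(q, 34) - 9161) = 1/(13/18 - 9161) = 1/(-164885/18) = -18/164885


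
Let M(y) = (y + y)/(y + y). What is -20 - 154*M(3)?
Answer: -174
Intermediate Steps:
M(y) = 1 (M(y) = (2*y)/((2*y)) = (2*y)*(1/(2*y)) = 1)
-20 - 154*M(3) = -20 - 154*1 = -20 - 154 = -174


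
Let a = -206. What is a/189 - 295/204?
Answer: -32593/12852 ≈ -2.5360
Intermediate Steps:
a/189 - 295/204 = -206/189 - 295/204 = -32593/12852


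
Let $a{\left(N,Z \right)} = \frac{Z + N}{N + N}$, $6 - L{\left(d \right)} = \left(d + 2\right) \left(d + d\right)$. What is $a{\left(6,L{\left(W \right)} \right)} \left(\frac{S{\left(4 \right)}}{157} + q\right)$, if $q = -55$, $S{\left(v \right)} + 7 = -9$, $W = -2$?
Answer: $- \frac{8651}{157} \approx -55.102$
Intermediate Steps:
$S{\left(v \right)} = -16$ ($S{\left(v \right)} = -7 - 9 = -16$)
$L{\left(d \right)} = 6 - 2 d \left(2 + d\right)$ ($L{\left(d \right)} = 6 - \left(d + 2\right) \left(d + d\right) = 6 - \left(2 + d\right) 2 d = 6 - 2 d \left(2 + d\right)$)
$a{\left(N,Z \right)} = \frac{N + Z}{2 N}$
$a{\left(6,L{\left(W \right)} \right)} \left(\frac{S{\left(4 \right)}}{157} + q\right) = \frac{6 - \left(-14 + 8\right)}{2 \cdot 6} \left(- \frac{16}{157} - 55\right) = \frac{1}{2} \cdot \frac{1}{6} \left(6 + \left(6 + 8 - 8\right)\right) \left(\left(-16\right) \frac{1}{157} - 55\right) = \frac{1}{2} \cdot \frac{1}{6} \left(6 + \left(6 + 8 - 8\right)\right) \left(- \frac{16}{157} - 55\right) = \frac{1}{2} \cdot \frac{1}{6} \left(6 + 6\right) \left(- \frac{8651}{157}\right) = \frac{1}{2} \cdot \frac{1}{6} \cdot 12 \left(- \frac{8651}{157}\right) = 1 \left(- \frac{8651}{157}\right) = - \frac{8651}{157}$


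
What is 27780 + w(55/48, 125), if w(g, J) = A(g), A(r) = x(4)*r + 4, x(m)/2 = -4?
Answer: 166649/6 ≈ 27775.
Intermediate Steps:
x(m) = -8 (x(m) = 2*(-4) = -8)
A(r) = 4 - 8*r (A(r) = -8*r + 4 = 4 - 8*r)
w(g, J) = 4 - 8*g
27780 + w(55/48, 125) = 27780 + (4 - 440/48) = 27780 + (4 - 8*55/48) = 27780 + (4 - 55/6) = 27780 - 31/6 = 166649/6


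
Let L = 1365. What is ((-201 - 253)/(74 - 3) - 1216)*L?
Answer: -118468350/71 ≈ -1.6686e+6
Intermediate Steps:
((-201 - 253)/(74 - 3) - 1216)*L = ((-201 - 253)/(74 - 3) - 1216)*1365 = (-454/71 - 1216)*1365 = -86790/71*1365 = -118468350/71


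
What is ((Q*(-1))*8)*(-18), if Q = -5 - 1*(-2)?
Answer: -432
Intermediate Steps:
Q = -3 (Q = -5 + 2 = -3)
((Q*(-1))*8)*(-18) = (-3*(-1)*8)*(-18) = (3*8)*(-18) = 24*(-18) = -432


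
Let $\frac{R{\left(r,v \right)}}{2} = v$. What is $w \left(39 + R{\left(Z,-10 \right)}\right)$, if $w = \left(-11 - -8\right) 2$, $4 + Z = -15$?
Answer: $-114$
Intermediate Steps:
$Z = -19$ ($Z = -4 - 15 = -19$)
$R{\left(r,v \right)} = 2 v$
$w = -6$ ($w = \left(-11 + 8\right) 2 = \left(-3\right) 2 = -6$)
$w \left(39 + R{\left(Z,-10 \right)}\right) = - 6 \left(39 + 2 \left(-10\right)\right) = - 6 \left(39 - 20\right) = \left(-6\right) 19 = -114$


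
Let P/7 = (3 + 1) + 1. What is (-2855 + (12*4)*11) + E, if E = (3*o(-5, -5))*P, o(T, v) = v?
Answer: -2852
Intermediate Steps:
P = 35 (P = 7*((3 + 1) + 1) = 7*(4 + 1) = 7*5 = 35)
E = -525 (E = (3*(-5))*35 = -15*35 = -525)
(-2855 + (12*4)*11) + E = (-2855 + (12*4)*11) - 525 = (-2855 + 48*11) - 525 = (-2855 + 528) - 525 = -2327 - 525 = -2852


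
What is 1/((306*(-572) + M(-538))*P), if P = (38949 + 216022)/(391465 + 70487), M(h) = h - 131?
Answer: -153984/14932886557 ≈ -1.0312e-5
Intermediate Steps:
M(h) = -131 + h
P = 254971/461952 ≈ 0.55194
1/((306*(-572) + M(-538))*P) = 1/((306*(-572) + (-131 - 538))*(254971/461952)) = (461952/254971)/(-175032 - 669) = (461952/254971)/(-175701) = -1/175701*461952/254971 = -153984/14932886557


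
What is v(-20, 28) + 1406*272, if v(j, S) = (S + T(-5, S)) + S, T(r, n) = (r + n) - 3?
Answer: 382508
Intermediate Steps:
T(r, n) = -3 + n + r (T(r, n) = (n + r) - 3 = -3 + n + r)
v(j, S) = -8 + 3*S (v(j, S) = (S + (-3 + S - 5)) + S = (S + (-8 + S)) + S = (-8 + 2*S) + S = -8 + 3*S)
v(-20, 28) + 1406*272 = (-8 + 3*28) + 1406*272 = (-8 + 84) + 382432 = 76 + 382432 = 382508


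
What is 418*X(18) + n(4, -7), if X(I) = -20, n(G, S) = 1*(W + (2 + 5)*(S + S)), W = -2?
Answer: -8460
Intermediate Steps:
n(G, S) = -2 + 14*S (n(G, S) = 1*(-2 + (2 + 5)*(S + S)) = 1*(-2 + 7*(2*S)) = 1*(-2 + 14*S) = -2 + 14*S)
418*X(18) + n(4, -7) = 418*(-20) + (-2 + 14*(-7)) = -8360 + (-2 - 98) = -8360 - 100 = -8460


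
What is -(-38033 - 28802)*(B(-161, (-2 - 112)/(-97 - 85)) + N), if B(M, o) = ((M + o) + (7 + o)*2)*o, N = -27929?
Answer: -15507911586485/8281 ≈ -1.8727e+9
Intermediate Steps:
B(M, o) = o*(14 + M + 3*o) (B(M, o) = ((M + o) + (14 + 2*o))*o = (14 + M + 3*o)*o = o*(14 + M + 3*o))
-(-38033 - 28802)*(B(-161, (-2 - 112)/(-97 - 85)) + N) = -(-38033 - 28802)*(((-2 - 112)/(-97 - 85))*(14 - 161 + 3*((-2 - 112)/(-97 - 85))) - 27929) = -(-66835)*((-114/(-182))*(14 - 161 + 3*(-114/(-182))) - 27929) = -(-66835)*((-114*(-1/182))*(14 - 161 + 3*(-114*(-1/182))) - 27929) = -(-66835)*(57*(14 - 161 + 3*(57/91))/91 - 27929) = -(-66835)*(57*(14 - 161 + 171/91)/91 - 27929) = -(-66835)*((57/91)*(-13206/91) - 27929) = -(-66835)*(-752742/8281 - 27929) = -(-66835)*(-232032791)/8281 = -1*15507911586485/8281 = -15507911586485/8281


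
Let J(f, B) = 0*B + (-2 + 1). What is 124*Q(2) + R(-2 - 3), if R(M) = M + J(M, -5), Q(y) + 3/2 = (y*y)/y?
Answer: 56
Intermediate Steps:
Q(y) = -3/2 + y (Q(y) = -3/2 + (y*y)/y = -3/2 + y²/y = -3/2 + y)
J(f, B) = -1 (J(f, B) = 0 - 1 = -1)
R(M) = -1 + M (R(M) = M - 1 = -1 + M)
124*Q(2) + R(-2 - 3) = 124*(-3/2 + 2) + (-1 + (-2 - 3)) = 124*(½) + (-1 - 5) = 62 - 6 = 56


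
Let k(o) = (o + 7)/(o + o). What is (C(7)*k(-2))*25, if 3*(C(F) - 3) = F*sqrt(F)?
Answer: -375/4 - 875*sqrt(7)/12 ≈ -286.67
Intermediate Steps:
k(o) = (7 + o)/(2*o) (k(o) = (7 + o)/((2*o)) = (7 + o)*(1/(2*o)) = (7 + o)/(2*o))
C(F) = 3 + F**(3/2)/3 (C(F) = 3 + (F*sqrt(F))/3 = 3 + F**(3/2)/3)
(C(7)*k(-2))*25 = ((3 + 7**(3/2)/3)*((1/2)*(7 - 2)/(-2)))*25 = ((3 + (7*sqrt(7))/3)*((1/2)*(-1/2)*5))*25 = ((3 + 7*sqrt(7)/3)*(-5/4))*25 = (-15/4 - 35*sqrt(7)/12)*25 = -375/4 - 875*sqrt(7)/12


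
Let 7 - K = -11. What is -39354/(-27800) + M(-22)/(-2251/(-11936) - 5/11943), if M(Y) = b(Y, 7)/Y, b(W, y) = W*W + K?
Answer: -491542467565389/4101391587700 ≈ -119.85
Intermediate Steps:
K = 18 (K = 7 - 1*(-11) = 7 + 11 = 18)
b(W, y) = 18 + W**2 (b(W, y) = W*W + 18 = W**2 + 18 = 18 + W**2)
M(Y) = (18 + Y**2)/Y
-39354/(-27800) + M(-22)/(-2251/(-11936) - 5/11943) = -39354/(-27800) + (-22 + 18/(-22))/(-2251/(-11936) - 5/11943) = -39354*(-1/27800) + (-22 + 18*(-1/22))/(-2251*(-1/11936) - 5*1/11943) = 19677/13900 + (-22 - 9/11)/(2251/11936 - 5/11943) = 19677/13900 - 251/(11*26824013/142551648) = 19677/13900 - 251/11*142551648/26824013 = 19677/13900 - 35780463648/295064143 = -491542467565389/4101391587700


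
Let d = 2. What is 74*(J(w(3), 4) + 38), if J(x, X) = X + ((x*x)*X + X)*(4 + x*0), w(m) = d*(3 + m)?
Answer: 174788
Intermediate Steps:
w(m) = 6 + 2*m (w(m) = 2*(3 + m) = 6 + 2*m)
J(x, X) = 5*X + 4*X*x**2 (J(x, X) = X + (x**2*X + X)*(4 + 0) = X + (X*x**2 + X)*4 = X + (X + X*x**2)*4 = X + (4*X + 4*X*x**2) = 5*X + 4*X*x**2)
74*(J(w(3), 4) + 38) = 74*(4*(5 + 4*(6 + 2*3)**2) + 38) = 74*(4*(5 + 4*(6 + 6)**2) + 38) = 74*(4*(5 + 4*12**2) + 38) = 74*(4*(5 + 4*144) + 38) = 74*(4*(5 + 576) + 38) = 74*(4*581 + 38) = 74*(2324 + 38) = 74*2362 = 174788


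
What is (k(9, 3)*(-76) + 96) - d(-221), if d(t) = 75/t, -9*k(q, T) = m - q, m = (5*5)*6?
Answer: 853285/663 ≈ 1287.0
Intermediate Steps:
m = 150 (m = 25*6 = 150)
k(q, T) = -50/3 + q/9 (k(q, T) = -(150 - q)/9 = -50/3 + q/9)
(k(9, 3)*(-76) + 96) - d(-221) = ((-50/3 + (⅑)*9)*(-76) + 96) - 75/(-221) = ((-50/3 + 1)*(-76) + 96) - 75*(-1)/221 = (-47/3*(-76) + 96) - 1*(-75/221) = (3572/3 + 96) + 75/221 = 3860/3 + 75/221 = 853285/663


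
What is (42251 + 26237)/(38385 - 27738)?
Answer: 9784/1521 ≈ 6.4326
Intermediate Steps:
(42251 + 26237)/(38385 - 27738) = 68488/10647 = 68488*(1/10647) = 9784/1521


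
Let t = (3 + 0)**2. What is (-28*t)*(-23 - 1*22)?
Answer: 11340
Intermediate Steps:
t = 9 (t = 3**2 = 9)
(-28*t)*(-23 - 1*22) = (-28*9)*(-23 - 1*22) = -252*(-23 - 22) = -252*(-45) = 11340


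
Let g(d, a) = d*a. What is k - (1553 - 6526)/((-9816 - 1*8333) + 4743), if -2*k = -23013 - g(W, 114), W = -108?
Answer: 35861915/6703 ≈ 5350.1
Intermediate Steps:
g(d, a) = a*d
k = 10701/2 (k = -(-23013 - 114*(-108))/2 = -(-23013 - 1*(-12312))/2 = -(-23013 + 12312)/2 = -1/2*(-10701) = 10701/2 ≈ 5350.5)
k - (1553 - 6526)/((-9816 - 1*8333) + 4743) = 10701/2 - (1553 - 6526)/((-9816 - 1*8333) + 4743) = 10701/2 - (-4973)/((-9816 - 8333) + 4743) = 10701/2 - (-4973)/(-18149 + 4743) = 10701/2 - (-4973)/(-13406) = 10701/2 - (-4973)*(-1)/13406 = 10701/2 - 1*4973/13406 = 10701/2 - 4973/13406 = 35861915/6703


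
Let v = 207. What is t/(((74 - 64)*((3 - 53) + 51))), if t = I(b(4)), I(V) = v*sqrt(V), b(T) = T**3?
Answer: 828/5 ≈ 165.60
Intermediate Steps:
I(V) = 207*sqrt(V)
t = 1656 (t = 207*sqrt(4**3) = 207*sqrt(64) = 207*8 = 1656)
t/(((74 - 64)*((3 - 53) + 51))) = 1656/(((74 - 64)*((3 - 53) + 51))) = 1656/((10*(-50 + 51))) = 1656/((10*1)) = 1656/10 = 1656*(1/10) = 828/5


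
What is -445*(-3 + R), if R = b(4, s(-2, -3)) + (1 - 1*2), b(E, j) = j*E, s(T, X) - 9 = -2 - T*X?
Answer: 0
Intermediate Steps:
s(T, X) = 7 - T*X (s(T, X) = 9 + (-2 - T*X) = 7 - T*X)
b(E, j) = E*j
R = 3 (R = 4*(7 - 1*(-2)*(-3)) + (1 - 1*2) = 4*(7 - 6) + (1 - 2) = 4*1 - 1 = 4 - 1 = 3)
-445*(-3 + R) = -445*(-3 + 3) = -445*0 = -89*0 = 0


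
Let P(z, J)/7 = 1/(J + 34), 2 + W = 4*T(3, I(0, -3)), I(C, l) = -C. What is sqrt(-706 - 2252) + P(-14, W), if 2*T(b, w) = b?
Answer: 7/38 + I*sqrt(2958) ≈ 0.18421 + 54.388*I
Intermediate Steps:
T(b, w) = b/2
W = 4 (W = -2 + 4*((1/2)*3) = -2 + 4*(3/2) = -2 + 6 = 4)
P(z, J) = 7/(34 + J) (P(z, J) = 7/(J + 34) = 7/(34 + J))
sqrt(-706 - 2252) + P(-14, W) = sqrt(-706 - 2252) + 7/(34 + 4) = sqrt(-2958) + 7/38 = I*sqrt(2958) + 7*(1/38) = I*sqrt(2958) + 7/38 = 7/38 + I*sqrt(2958)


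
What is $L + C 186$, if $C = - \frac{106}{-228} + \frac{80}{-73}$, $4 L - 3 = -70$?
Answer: $- \frac{744053}{5548} \approx -134.11$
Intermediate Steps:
$L = - \frac{67}{4}$ ($L = \frac{3}{4} + \frac{1}{4} \left(-70\right) = \frac{3}{4} - \frac{35}{2} = - \frac{67}{4} \approx -16.75$)
$C = - \frac{5251}{8322}$ ($C = \left(-106\right) \left(- \frac{1}{228}\right) + 80 \left(- \frac{1}{73}\right) = \frac{53}{114} - \frac{80}{73} = - \frac{5251}{8322} \approx -0.63098$)
$L + C 186 = - \frac{67}{4} - \frac{162781}{1387} = - \frac{744053}{5548}$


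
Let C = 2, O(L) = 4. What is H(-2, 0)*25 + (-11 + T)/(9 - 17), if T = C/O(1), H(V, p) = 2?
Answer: 821/16 ≈ 51.313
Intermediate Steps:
T = ½ (T = 2/4 = 2*(¼) = ½ ≈ 0.50000)
H(-2, 0)*25 + (-11 + T)/(9 - 17) = 2*25 + (-11 + ½)/(9 - 17) = 50 - 21/2/(-8) = 50 - 21/2*(-⅛) = 50 + 21/16 = 821/16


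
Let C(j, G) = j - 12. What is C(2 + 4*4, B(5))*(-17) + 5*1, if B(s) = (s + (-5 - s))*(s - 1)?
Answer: -97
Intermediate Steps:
B(s) = 5 - 5*s (B(s) = -5*(-1 + s) = 5 - 5*s)
C(j, G) = -12 + j
C(2 + 4*4, B(5))*(-17) + 5*1 = (-12 + (2 + 4*4))*(-17) + 5*1 = (-12 + (2 + 16))*(-17) + 5 = (-12 + 18)*(-17) + 5 = 6*(-17) + 5 = -102 + 5 = -97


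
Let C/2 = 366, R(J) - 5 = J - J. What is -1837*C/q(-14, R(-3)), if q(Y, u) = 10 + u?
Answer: -448228/5 ≈ -89646.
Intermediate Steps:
R(J) = 5 (R(J) = 5 + (J - J) = 5 + 0 = 5)
C = 732 (C = 2*366 = 732)
-1837*C/q(-14, R(-3)) = -1344684/(10 + 5) = -1344684/15 = -1837*244/5 = -448228/5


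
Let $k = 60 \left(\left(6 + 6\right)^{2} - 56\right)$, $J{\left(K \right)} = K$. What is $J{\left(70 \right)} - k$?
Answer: $-5210$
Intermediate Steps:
$k = 5280$ ($k = 60 \left(12^{2} - 56\right) = 60 \left(144 - 56\right) = 60 \cdot 88 = 5280$)
$J{\left(70 \right)} - k = 70 - 5280 = -5210$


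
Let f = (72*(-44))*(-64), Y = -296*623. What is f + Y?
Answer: 18344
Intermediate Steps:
Y = -184408
f = 202752 (f = -3168*(-64) = 202752)
f + Y = 202752 - 184408 = 18344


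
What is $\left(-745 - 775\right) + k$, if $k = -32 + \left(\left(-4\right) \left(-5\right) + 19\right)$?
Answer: $-1513$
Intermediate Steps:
$k = 7$ ($k = -32 + \left(20 + 19\right) = -32 + 39 = 7$)
$\left(-745 - 775\right) + k = \left(-745 - 775\right) + 7 = -1520 + 7 = -1513$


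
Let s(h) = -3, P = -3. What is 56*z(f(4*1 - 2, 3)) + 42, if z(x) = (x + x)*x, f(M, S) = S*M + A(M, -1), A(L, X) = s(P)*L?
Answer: 42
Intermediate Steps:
A(L, X) = -3*L
f(M, S) = -3*M + M*S (f(M, S) = S*M - 3*M = M*S - 3*M = -3*M + M*S)
z(x) = 2*x² (z(x) = (2*x)*x = 2*x²)
56*z(f(4*1 - 2, 3)) + 42 = 56*(2*((4*1 - 2)*(-3 + 3))²) + 42 = 56*(2*((4 - 2)*0)²) + 42 = 56*(2*(2*0)²) + 42 = 56*(2*0²) + 42 = 56*(2*0) + 42 = 56*0 + 42 = 0 + 42 = 42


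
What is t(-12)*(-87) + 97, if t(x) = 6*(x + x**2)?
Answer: -68807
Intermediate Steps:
t(x) = 6*x + 6*x**2
t(-12)*(-87) + 97 = (6*(-12)*(1 - 12))*(-87) + 97 = (6*(-12)*(-11))*(-87) + 97 = 792*(-87) + 97 = -68904 + 97 = -68807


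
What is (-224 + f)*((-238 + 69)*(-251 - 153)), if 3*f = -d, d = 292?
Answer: -65818064/3 ≈ -2.1939e+7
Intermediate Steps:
f = -292/3 (f = (-1*292)/3 = (1/3)*(-292) = -292/3 ≈ -97.333)
(-224 + f)*((-238 + 69)*(-251 - 153)) = (-224 - 292/3)*((-238 + 69)*(-251 - 153)) = -(-162916)*(-404)/3 = -964/3*68276 = -65818064/3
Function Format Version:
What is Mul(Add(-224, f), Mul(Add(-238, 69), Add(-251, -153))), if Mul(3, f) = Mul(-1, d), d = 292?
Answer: Rational(-65818064, 3) ≈ -2.1939e+7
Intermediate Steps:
f = Rational(-292, 3) (f = Mul(Rational(1, 3), Mul(-1, 292)) = Mul(Rational(1, 3), -292) = Rational(-292, 3) ≈ -97.333)
Mul(Add(-224, f), Mul(Add(-238, 69), Add(-251, -153))) = Mul(Add(-224, Rational(-292, 3)), Mul(Add(-238, 69), Add(-251, -153))) = Mul(Rational(-964, 3), Mul(-169, -404)) = Mul(Rational(-964, 3), 68276) = Rational(-65818064, 3)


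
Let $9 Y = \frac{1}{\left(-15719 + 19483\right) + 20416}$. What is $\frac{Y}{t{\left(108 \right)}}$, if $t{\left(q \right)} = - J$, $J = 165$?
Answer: $- \frac{1}{35907300} \approx -2.7849 \cdot 10^{-8}$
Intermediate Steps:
$t{\left(q \right)} = -165$ ($t{\left(q \right)} = \left(-1\right) 165 = -165$)
$Y = \frac{1}{217620}$ ($Y = \frac{1}{9 \left(\left(-15719 + 19483\right) + 20416\right)} = \frac{1}{9 \left(3764 + 20416\right)} = \frac{1}{9 \cdot 24180} = \frac{1}{9} \cdot \frac{1}{24180} = \frac{1}{217620} \approx 4.5952 \cdot 10^{-6}$)
$\frac{Y}{t{\left(108 \right)}} = \frac{1}{217620 \left(-165\right)} = \frac{1}{217620} \left(- \frac{1}{165}\right) = - \frac{1}{35907300}$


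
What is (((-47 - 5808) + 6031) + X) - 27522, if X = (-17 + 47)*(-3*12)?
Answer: -28426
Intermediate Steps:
X = -1080 (X = 30*(-36) = -1080)
(((-47 - 5808) + 6031) + X) - 27522 = (((-47 - 5808) + 6031) - 1080) - 27522 = ((-5855 + 6031) - 1080) - 27522 = (176 - 1080) - 27522 = -904 - 27522 = -28426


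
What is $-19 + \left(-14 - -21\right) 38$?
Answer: $247$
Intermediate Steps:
$-19 + \left(-14 - -21\right) 38 = -19 + \left(-14 + 21\right) 38 = -19 + 7 \cdot 38 = -19 + 266 = 247$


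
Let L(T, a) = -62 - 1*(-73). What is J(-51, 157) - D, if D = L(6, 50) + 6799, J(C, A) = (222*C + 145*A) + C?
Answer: 4582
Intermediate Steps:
J(C, A) = 145*A + 223*C (J(C, A) = (145*A + 222*C) + C = 145*A + 223*C)
L(T, a) = 11 (L(T, a) = -62 + 73 = 11)
D = 6810 (D = 11 + 6799 = 6810)
J(-51, 157) - D = (145*157 + 223*(-51)) - 1*6810 = (22765 - 11373) - 6810 = 11392 - 6810 = 4582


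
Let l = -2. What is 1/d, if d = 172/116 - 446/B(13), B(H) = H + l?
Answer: -319/12461 ≈ -0.025600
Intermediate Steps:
B(H) = -2 + H (B(H) = H - 2 = -2 + H)
d = -12461/319 (d = 172/116 - 446/(-2 + 13) = 172*(1/116) - 446/11 = 43/29 - 446*1/11 = 43/29 - 446/11 = -12461/319 ≈ -39.063)
1/d = 1/(-12461/319) = -319/12461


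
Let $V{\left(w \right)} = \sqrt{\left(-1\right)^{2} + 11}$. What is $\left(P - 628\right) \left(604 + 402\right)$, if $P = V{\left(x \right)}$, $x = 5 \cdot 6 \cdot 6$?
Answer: $-631768 + 2012 \sqrt{3} \approx -6.2828 \cdot 10^{5}$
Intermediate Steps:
$x = 180$ ($x = 30 \cdot 6 = 180$)
$V{\left(w \right)} = 2 \sqrt{3}$ ($V{\left(w \right)} = \sqrt{1 + 11} = \sqrt{12} = 2 \sqrt{3}$)
$P = 2 \sqrt{3} \approx 3.4641$
$\left(P - 628\right) \left(604 + 402\right) = \left(2 \sqrt{3} - 628\right) \left(604 + 402\right) = \left(-628 + 2 \sqrt{3}\right) 1006 = -631768 + 2012 \sqrt{3}$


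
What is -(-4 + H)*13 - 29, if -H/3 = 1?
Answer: 62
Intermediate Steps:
H = -3 (H = -3*1 = -3)
-(-4 + H)*13 - 29 = -(-4 - 3)*13 - 29 = -1*(-7)*13 - 29 = 7*13 - 29 = 91 - 29 = 62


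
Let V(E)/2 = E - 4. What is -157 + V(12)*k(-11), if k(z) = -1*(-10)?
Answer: 3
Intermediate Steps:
k(z) = 10
V(E) = -8 + 2*E (V(E) = 2*(E - 4) = 2*(-4 + E) = -8 + 2*E)
-157 + V(12)*k(-11) = -157 + (-8 + 2*12)*10 = -157 + (-8 + 24)*10 = -157 + 16*10 = -157 + 160 = 3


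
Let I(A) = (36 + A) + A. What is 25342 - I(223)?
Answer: 24860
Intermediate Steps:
I(A) = 36 + 2*A
25342 - I(223) = 25342 - (36 + 2*223) = 25342 - (36 + 446) = 25342 - 1*482 = 25342 - 482 = 24860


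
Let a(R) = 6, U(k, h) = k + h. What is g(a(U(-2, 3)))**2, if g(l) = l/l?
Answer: 1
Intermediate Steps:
U(k, h) = h + k
g(l) = 1
g(a(U(-2, 3)))**2 = 1**2 = 1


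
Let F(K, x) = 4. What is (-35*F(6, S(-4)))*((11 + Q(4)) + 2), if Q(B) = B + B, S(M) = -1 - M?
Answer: -2940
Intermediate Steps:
Q(B) = 2*B
(-35*F(6, S(-4)))*((11 + Q(4)) + 2) = (-35*4)*((11 + 2*4) + 2) = -140*((11 + 8) + 2) = -140*(19 + 2) = -140*21 = -2940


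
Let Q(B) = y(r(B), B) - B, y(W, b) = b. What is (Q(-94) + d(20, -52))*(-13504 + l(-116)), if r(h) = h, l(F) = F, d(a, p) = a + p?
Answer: 435840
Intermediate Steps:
Q(B) = 0 (Q(B) = B - B = 0)
(Q(-94) + d(20, -52))*(-13504 + l(-116)) = (0 + (20 - 52))*(-13504 - 116) = (0 - 32)*(-13620) = -32*(-13620) = 435840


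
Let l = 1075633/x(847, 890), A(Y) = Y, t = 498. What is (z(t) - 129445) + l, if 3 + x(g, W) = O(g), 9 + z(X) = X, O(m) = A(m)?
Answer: -107763231/844 ≈ -1.2768e+5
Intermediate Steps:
O(m) = m
z(X) = -9 + X
x(g, W) = -3 + g
l = 1075633/844 (l = 1075633/(-3 + 847) = 1075633/844 ≈ 1274.4)
(z(t) - 129445) + l = ((-9 + 498) - 129445) + 1075633/844 = (489 - 129445) + 1075633/844 = -128956 + 1075633/844 = -107763231/844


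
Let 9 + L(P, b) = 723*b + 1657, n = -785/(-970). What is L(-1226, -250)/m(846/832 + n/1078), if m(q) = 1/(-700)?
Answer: 125371400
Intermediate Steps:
n = 157/194 (n = -785*(-1/970) = 157/194 ≈ 0.80928)
m(q) = -1/700
L(P, b) = 1648 + 723*b (L(P, b) = -9 + (723*b + 1657) = -9 + (1657 + 723*b) = 1648 + 723*b)
L(-1226, -250)/m(846/832 + n/1078) = (1648 + 723*(-250))/(-1/700) = (1648 - 180750)*(-700) = -179102*(-700) = 125371400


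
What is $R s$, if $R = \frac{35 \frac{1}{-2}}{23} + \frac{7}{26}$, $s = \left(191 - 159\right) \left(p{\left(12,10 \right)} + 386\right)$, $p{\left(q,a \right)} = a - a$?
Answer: $- \frac{1815744}{299} \approx -6072.7$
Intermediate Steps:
$p{\left(q,a \right)} = 0$
$s = 12352$ ($s = \left(191 - 159\right) \left(0 + 386\right) = 32 \cdot 386 = 12352$)
$R = - \frac{147}{299}$ ($R = 35 \left(- \frac{1}{2}\right) \frac{1}{23} + 7 \cdot \frac{1}{26} = \left(- \frac{35}{2}\right) \frac{1}{23} + \frac{7}{26} = - \frac{35}{46} + \frac{7}{26} = - \frac{147}{299} \approx -0.49164$)
$R s = \left(- \frac{147}{299}\right) 12352 = - \frac{1815744}{299}$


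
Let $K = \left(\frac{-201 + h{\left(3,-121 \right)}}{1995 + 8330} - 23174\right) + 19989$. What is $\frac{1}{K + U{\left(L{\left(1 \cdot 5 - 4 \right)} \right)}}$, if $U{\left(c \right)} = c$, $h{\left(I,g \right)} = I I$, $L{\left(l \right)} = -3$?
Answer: $- \frac{10325}{32916292} \approx -0.00031367$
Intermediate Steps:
$h{\left(I,g \right)} = I^{2}$
$K = - \frac{32885317}{10325}$ ($K = \left(\frac{-201 + 3^{2}}{1995 + 8330} - 23174\right) + 19989 = \left(\frac{-201 + 9}{10325} - 23174\right) + 19989 = \left(\left(-192\right) \frac{1}{10325} - 23174\right) + 19989 = \left(- \frac{192}{10325} - 23174\right) + 19989 = - \frac{239271742}{10325} + 19989 = - \frac{32885317}{10325} \approx -3185.0$)
$\frac{1}{K + U{\left(L{\left(1 \cdot 5 - 4 \right)} \right)}} = \frac{1}{- \frac{32885317}{10325} - 3} = \frac{1}{- \frac{32916292}{10325}} = - \frac{10325}{32916292}$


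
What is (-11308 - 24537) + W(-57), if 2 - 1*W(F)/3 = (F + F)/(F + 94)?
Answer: -1325701/37 ≈ -35830.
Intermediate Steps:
W(F) = 6 - 6*F/(94 + F) (W(F) = 6 - 3*(F + F)/(F + 94) = 6 - 3*2*F/(94 + F) = 6 - 6*F/(94 + F))
(-11308 - 24537) + W(-57) = (-11308 - 24537) + 564/(94 - 57) = -35845 + 564/37 = -1325701/37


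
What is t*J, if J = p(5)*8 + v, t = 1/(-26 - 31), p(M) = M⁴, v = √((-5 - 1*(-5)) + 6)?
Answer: -5000/57 - √6/57 ≈ -87.762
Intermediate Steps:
v = √6 (v = √((-5 + 5) + 6) = √(0 + 6) = √6 ≈ 2.4495)
t = -1/57 (t = 1/(-57) = -1/57 ≈ -0.017544)
J = 5000 + √6 (J = 5⁴*8 + √6 = 625*8 + √6 = 5000 + √6 ≈ 5002.5)
t*J = -(5000 + √6)/57 = -5000/57 - √6/57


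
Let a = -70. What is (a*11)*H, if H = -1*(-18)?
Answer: -13860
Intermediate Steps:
H = 18
(a*11)*H = -70*11*18 = -770*18 = -13860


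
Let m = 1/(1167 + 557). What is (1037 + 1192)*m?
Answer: 2229/1724 ≈ 1.2929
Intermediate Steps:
m = 1/1724 ≈ 0.00058005
(1037 + 1192)*m = (1037 + 1192)*(1/1724) = 2229*(1/1724) = 2229/1724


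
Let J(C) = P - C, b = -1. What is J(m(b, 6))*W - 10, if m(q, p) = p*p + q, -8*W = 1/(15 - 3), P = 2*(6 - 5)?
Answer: -309/32 ≈ -9.6563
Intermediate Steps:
P = 2 (P = 2*1 = 2)
W = -1/96 (W = -1/(8*(15 - 3)) = -1/8/12 = -1/8*1/12 = -1/96 ≈ -0.010417)
m(q, p) = q + p**2 (m(q, p) = p**2 + q = q + p**2)
J(C) = 2 - C
J(m(b, 6))*W - 10 = (2 - (-1 + 6**2))*(-1/96) - 10 = (2 - (-1 + 36))*(-1/96) - 10 = (2 - 1*35)*(-1/96) - 10 = (2 - 35)*(-1/96) - 10 = -33*(-1/96) - 10 = 11/32 - 10 = -309/32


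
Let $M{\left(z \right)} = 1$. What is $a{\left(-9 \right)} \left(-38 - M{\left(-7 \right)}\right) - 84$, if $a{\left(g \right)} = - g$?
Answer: $-435$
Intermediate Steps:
$a{\left(-9 \right)} \left(-38 - M{\left(-7 \right)}\right) - 84 = \left(-1\right) \left(-9\right) \left(-38 - 1\right) - 84 = 9 \left(-38 - 1\right) - 84 = 9 \left(-39\right) - 84 = -351 - 84 = -435$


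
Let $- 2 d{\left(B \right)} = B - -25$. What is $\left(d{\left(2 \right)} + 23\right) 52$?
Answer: $494$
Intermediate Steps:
$d{\left(B \right)} = - \frac{25}{2} - \frac{B}{2}$ ($d{\left(B \right)} = - \frac{B - -25}{2} = - \frac{B + 25}{2} = - \frac{25 + B}{2} = - \frac{25}{2} - \frac{B}{2}$)
$\left(d{\left(2 \right)} + 23\right) 52 = \left(\left(- \frac{25}{2} - 1\right) + 23\right) 52 = \left(- \frac{27}{2} + 23\right) 52 = \frac{19}{2} \cdot 52 = 494$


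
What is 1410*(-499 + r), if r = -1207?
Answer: -2405460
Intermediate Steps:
1410*(-499 + r) = 1410*(-499 - 1207) = 1410*(-1706) = -2405460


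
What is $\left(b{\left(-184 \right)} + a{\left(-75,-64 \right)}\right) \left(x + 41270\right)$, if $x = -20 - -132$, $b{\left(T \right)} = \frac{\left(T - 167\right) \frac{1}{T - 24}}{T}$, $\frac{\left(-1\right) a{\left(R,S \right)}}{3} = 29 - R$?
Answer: $- \frac{19005821505}{1472} \approx -1.2912 \cdot 10^{7}$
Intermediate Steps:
$a{\left(R,S \right)} = -87 + 3 R$ ($a{\left(R,S \right)} = - 3 \left(29 - R\right) = -87 + 3 R$)
$b{\left(T \right)} = \frac{-167 + T}{T \left(-24 + T\right)}$ ($b{\left(T \right)} = \frac{\left(-167 + T\right) \frac{1}{-24 + T}}{T} = \frac{\frac{1}{-24 + T} \left(-167 + T\right)}{T} = \frac{-167 + T}{T \left(-24 + T\right)}$)
$x = 112$ ($x = -20 + 132 = 112$)
$\left(b{\left(-184 \right)} + a{\left(-75,-64 \right)}\right) \left(x + 41270\right) = \left(\frac{-167 - 184}{\left(-184\right) \left(-24 - 184\right)} + \left(-87 + 3 \left(-75\right)\right)\right) \left(112 + 41270\right) = \left(\left(- \frac{1}{184}\right) \frac{1}{-208} \left(-351\right) - 312\right) 41382 = \left(\left(- \frac{1}{184}\right) \left(- \frac{1}{208}\right) \left(-351\right) - 312\right) 41382 = \left(- \frac{27}{2944} - 312\right) 41382 = \left(- \frac{918555}{2944}\right) 41382 = - \frac{19005821505}{1472}$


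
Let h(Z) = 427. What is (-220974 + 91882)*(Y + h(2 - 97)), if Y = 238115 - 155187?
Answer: -10760463660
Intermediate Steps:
Y = 82928
(-220974 + 91882)*(Y + h(2 - 97)) = (-220974 + 91882)*(82928 + 427) = -129092*83355 = -10760463660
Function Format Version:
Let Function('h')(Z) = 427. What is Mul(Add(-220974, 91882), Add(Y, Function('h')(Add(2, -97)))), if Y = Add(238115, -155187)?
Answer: -10760463660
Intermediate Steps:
Y = 82928
Mul(Add(-220974, 91882), Add(Y, Function('h')(Add(2, -97)))) = Mul(Add(-220974, 91882), Add(82928, 427)) = Mul(-129092, 83355) = -10760463660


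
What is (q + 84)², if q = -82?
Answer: 4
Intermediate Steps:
(q + 84)² = (-82 + 84)² = 2² = 4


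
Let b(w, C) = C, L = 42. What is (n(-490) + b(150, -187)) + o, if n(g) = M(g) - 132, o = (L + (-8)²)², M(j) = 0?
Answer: 10917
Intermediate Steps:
o = 11236 (o = (42 + (-8)²)² = (42 + 64)² = 106² = 11236)
n(g) = -132 (n(g) = 0 - 132 = -132)
(n(-490) + b(150, -187)) + o = (-132 - 187) + 11236 = -319 + 11236 = 10917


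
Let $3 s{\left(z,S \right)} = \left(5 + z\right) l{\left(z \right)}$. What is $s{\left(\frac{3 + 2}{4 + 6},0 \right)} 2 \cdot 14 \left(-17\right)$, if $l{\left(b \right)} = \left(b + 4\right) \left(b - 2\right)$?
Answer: $\frac{11781}{2} \approx 5890.5$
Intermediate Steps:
$l{\left(b \right)} = \left(-2 + b\right) \left(4 + b\right)$ ($l{\left(b \right)} = \left(4 + b\right) \left(-2 + b\right) = \left(-2 + b\right) \left(4 + b\right)$)
$s{\left(z,S \right)} = \frac{\left(5 + z\right) \left(-8 + z^{2} + 2 z\right)}{3}$
$s{\left(\frac{3 + 2}{4 + 6},0 \right)} 2 \cdot 14 \left(-17\right) = \frac{\left(5 + \frac{3 + 2}{4 + 6}\right) \left(-8 + \left(\frac{3 + 2}{4 + 6}\right)^{2} + 2 \frac{3 + 2}{4 + 6}\right)}{3} \cdot 2 \cdot 14 \left(-17\right) = \frac{\left(5 + \frac{5}{10}\right) \left(-8 + \left(\frac{5}{10}\right)^{2} + 2 \cdot \frac{5}{10}\right)}{3} \cdot 2 \cdot 14 \left(-17\right) = \frac{\left(5 + 5 \cdot \frac{1}{10}\right) \left(-8 + \left(5 \cdot \frac{1}{10}\right)^{2} + 2 \cdot 5 \cdot \frac{1}{10}\right)}{3} \cdot 2 \cdot 14 \left(-17\right) = \frac{\left(5 + \frac{1}{2}\right) \left(-8 + \left(\frac{1}{2}\right)^{2} + 2 \cdot \frac{1}{2}\right)}{3} \cdot 2 \cdot 14 \left(-17\right) = \frac{1}{3} \cdot \frac{11}{2} \left(-8 + \frac{1}{4} + 1\right) 2 \cdot 14 \left(-17\right) = \frac{1}{3} \cdot \frac{11}{2} \left(- \frac{27}{4}\right) 2 \cdot 14 \left(-17\right) = \left(- \frac{99}{8}\right) 2 \cdot 14 \left(-17\right) = \left(- \frac{99}{4}\right) 14 \left(-17\right) = \left(- \frac{693}{2}\right) \left(-17\right) = \frac{11781}{2}$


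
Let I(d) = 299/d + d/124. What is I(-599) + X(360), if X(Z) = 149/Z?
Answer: -32862149/6684840 ≈ -4.9159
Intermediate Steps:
I(d) = 299/d + d/124 (I(d) = 299/d + d*(1/124) = 299/d + d/124)
I(-599) + X(360) = (299/(-599) + (1/124)*(-599)) + 149/360 = (299*(-1/599) - 599/124) + 149*(1/360) = (-299/599 - 599/124) + 149/360 = -395877/74276 + 149/360 = -32862149/6684840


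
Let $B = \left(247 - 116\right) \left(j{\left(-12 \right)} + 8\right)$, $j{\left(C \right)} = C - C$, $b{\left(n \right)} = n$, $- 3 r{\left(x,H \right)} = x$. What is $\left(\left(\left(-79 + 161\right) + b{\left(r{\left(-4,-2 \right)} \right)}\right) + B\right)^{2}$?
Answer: $\frac{11519236}{9} \approx 1.2799 \cdot 10^{6}$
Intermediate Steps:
$r{\left(x,H \right)} = - \frac{x}{3}$
$j{\left(C \right)} = 0$
$B = 1048$ ($B = \left(247 - 116\right) \left(0 + 8\right) = 131 \cdot 8 = 1048$)
$\left(\left(\left(-79 + 161\right) + b{\left(r{\left(-4,-2 \right)} \right)}\right) + B\right)^{2} = \left(\left(\left(-79 + 161\right) - - \frac{4}{3}\right) + 1048\right)^{2} = \left(\left(82 + \frac{4}{3}\right) + 1048\right)^{2} = \left(\frac{250}{3} + 1048\right)^{2} = \left(\frac{3394}{3}\right)^{2} = \frac{11519236}{9}$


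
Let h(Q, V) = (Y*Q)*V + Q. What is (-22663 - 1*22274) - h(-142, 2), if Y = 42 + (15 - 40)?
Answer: -39967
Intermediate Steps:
Y = 17 (Y = 42 - 25 = 17)
h(Q, V) = Q + 17*Q*V (h(Q, V) = (17*Q)*V + Q = 17*Q*V + Q = Q + 17*Q*V)
(-22663 - 1*22274) - h(-142, 2) = (-22663 - 1*22274) - (-142)*(1 + 17*2) = (-22663 - 22274) - (-142)*(1 + 34) = -44937 - (-142)*35 = -44937 - 1*(-4970) = -44937 + 4970 = -39967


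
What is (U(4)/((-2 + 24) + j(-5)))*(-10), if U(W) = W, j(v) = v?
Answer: -40/17 ≈ -2.3529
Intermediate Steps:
(U(4)/((-2 + 24) + j(-5)))*(-10) = (4/((-2 + 24) - 5))*(-10) = (4/(22 - 5))*(-10) = (4/17)*(-10) = -40/17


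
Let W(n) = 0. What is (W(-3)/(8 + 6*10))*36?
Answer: 0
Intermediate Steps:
(W(-3)/(8 + 6*10))*36 = (0/(8 + 6*10))*36 = (0/(8 + 60))*36 = (0/68)*36 = (0*(1/68))*36 = 0*36 = 0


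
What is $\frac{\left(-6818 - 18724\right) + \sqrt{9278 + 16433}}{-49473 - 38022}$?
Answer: $\frac{8514}{29165} - \frac{\sqrt{25711}}{87495} \approx 0.29009$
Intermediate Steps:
$\frac{\left(-6818 - 18724\right) + \sqrt{9278 + 16433}}{-49473 - 38022} = \frac{\left(-6818 - 18724\right) + \sqrt{25711}}{-87495} = \left(-25542 + \sqrt{25711}\right) \left(- \frac{1}{87495}\right) = \frac{8514}{29165} - \frac{\sqrt{25711}}{87495}$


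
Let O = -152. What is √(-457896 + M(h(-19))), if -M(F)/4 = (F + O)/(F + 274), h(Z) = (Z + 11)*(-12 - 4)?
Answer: 2*I*√513873518/67 ≈ 676.68*I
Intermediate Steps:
h(Z) = -176 - 16*Z (h(Z) = (11 + Z)*(-16) = -176 - 16*Z)
M(F) = -4*(-152 + F)/(274 + F) (M(F) = -4*(F - 152)/(F + 274) = -4*(-152 + F)/(274 + F))
√(-457896 + M(h(-19))) = √(-457896 + 4*(152 - (-176 - 16*(-19)))/(274 + (-176 - 16*(-19)))) = √(-457896 + 4*(152 - (-176 + 304))/(274 + (-176 + 304))) = √(-457896 + 4*(152 - 1*128)/(274 + 128)) = √(-457896 + 4*(152 - 128)/402) = √(-457896 + 4*(1/402)*24) = √(-457896 + 16/67) = √(-30679016/67) = 2*I*√513873518/67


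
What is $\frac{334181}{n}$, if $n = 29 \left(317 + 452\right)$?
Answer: $\frac{334181}{22301} \approx 14.985$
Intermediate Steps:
$n = 22301$ ($n = 29 \cdot 769 = 22301$)
$\frac{334181}{n} = \frac{334181}{22301}$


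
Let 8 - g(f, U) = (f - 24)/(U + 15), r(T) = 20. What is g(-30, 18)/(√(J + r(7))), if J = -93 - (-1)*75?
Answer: 53*√2/11 ≈ 6.8139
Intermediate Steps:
g(f, U) = 8 - (-24 + f)/(15 + U) (g(f, U) = 8 - (f - 24)/(U + 15) = 8 - (-24 + f)/(15 + U))
J = -18 (J = -93 - 1*(-75) = -93 + 75 = -18)
g(-30, 18)/(√(J + r(7))) = ((144 - 1*(-30) + 8*18)/(15 + 18))/(√(-18 + 20)) = ((144 + 30 + 144)/33)/(√2) = ((1/33)*318)*(√2/2) = 106*(√2/2)/11 = 53*√2/11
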